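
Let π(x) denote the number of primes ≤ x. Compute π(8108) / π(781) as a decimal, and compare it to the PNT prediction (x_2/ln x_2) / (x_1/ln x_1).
π(8108)/π(781) = 1019/137 ≈ 7.4380;  PNT prediction ≈ 7.6825.

π(781) = 137 and π(8108) = 1019, so π(8108)/π(781) ≈ 7.4380. The PNT-predicted ratio is (8108/ln(8108)) / (781/ln(781)) ≈ 7.6825. The two agree to within a few percent, as expected.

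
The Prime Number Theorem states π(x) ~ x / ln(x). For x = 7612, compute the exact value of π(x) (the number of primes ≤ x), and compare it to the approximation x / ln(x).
π(7612) = 967;  x/ln(x) ≈ 851.69;  relative error ≈ 11.92%.

Directly count primes up to 7612: π(7612) = 967. The PNT approximation gives 7612/ln(7612) ≈ 7612/8.93748 ≈ 851.69. Relative error (π(x) − x/ln(x)) / π(x) ≈ 11.92%; the approximation is known to undercount slightly (Li(x) is a better estimate).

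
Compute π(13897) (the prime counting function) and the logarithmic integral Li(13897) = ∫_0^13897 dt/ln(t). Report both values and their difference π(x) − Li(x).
π(13897) = 1641;  Li(13897) ≈ 1661.47;  π(x) − Li(x) ≈ -20.47.

Direct count of primes ≤ 13897 gives π(13897) = 1641. Numerical evaluation of the logarithmic integral gives Li(13897) ≈ 1661.47. The difference π(x) − Li(x) ≈ -20.47 is typically negative for small/moderate x (Li(x) overestimates), though Littlewood's theorem shows this sign changes infinitely often.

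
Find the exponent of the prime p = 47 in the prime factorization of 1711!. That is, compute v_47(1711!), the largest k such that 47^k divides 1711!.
v_47(1711!) = 36

Legendre's formula: v_p(n!) = Σ_{k ≥ 1} ⌊n / p^k⌋. For p = 47, n = 1711, the terms are:
  ⌊1711/47^1⌋ = ⌊1711/47⌋ = 36
(the next term ⌊1711/47^2⌋ = 0, terminating the sum). Summing: v_47(1711!) = 36 = 36.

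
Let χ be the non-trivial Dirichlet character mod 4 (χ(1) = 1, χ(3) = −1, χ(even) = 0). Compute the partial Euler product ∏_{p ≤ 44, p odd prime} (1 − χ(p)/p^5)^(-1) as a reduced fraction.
∏ = 32740559305695385712389870979185370874149053476477367448414215/32866839245274949258617282425703153368289421339680491851218944

The odd primes p ≤ 44 are [3, 5, 7, 11, 13, 17, 19, 23, 29, 31, 37, 41, 43]. For each, χ(p) = 1 if p ≡ 1 mod 4, χ(p) = −1 if p ≡ 3 mod 4. Taking (1 − χ(p)/p^5)^(-1) = p^5/(p^5 − χ(p)): (1 − (-1)/3^5)^(-1) · (1 − (1)/5^5)^(-1) · (1 − (-1)/7^5)^(-1) · (1 − (-1)/11^5)^(-1) · (1 − (1)/13^5)^(-1) · (1 − (1)/17^5)^(-1) · (1 − (-1)/19^5)^(-1) · (1 − (-1)/23^5)^(-1) · (1 − (1)/29^5)^(-1) · (1 − (-1)/31^5)^(-1) · (1 − (1)/37^5)^(-1) · (1 − (1)/41^5)^(-1) · (1 − (-1)/43^5)^(-1) = 32740559305695385712389870979185370874149053476477367448414215/32866839245274949258617282425703153368289421339680491851218944.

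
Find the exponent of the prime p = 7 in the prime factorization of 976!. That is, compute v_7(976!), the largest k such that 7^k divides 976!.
v_7(976!) = 160

Legendre's formula: v_p(n!) = Σ_{k ≥ 1} ⌊n / p^k⌋. For p = 7, n = 976, the terms are:
  ⌊976/7^1⌋ = ⌊976/7⌋ = 139
  ⌊976/7^2⌋ = ⌊976/49⌋ = 19
  ⌊976/7^3⌋ = ⌊976/343⌋ = 2
(the next term ⌊976/7^4⌋ = 0, terminating the sum). Summing: v_7(976!) = 139 + 19 + 2 = 160.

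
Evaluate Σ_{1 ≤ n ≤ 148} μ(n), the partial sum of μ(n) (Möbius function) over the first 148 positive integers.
Σ_{n ≤ 148} μ(n) = 1

Compute μ(n) for each 1 ≤ n ≤ 148: μ(1) = 1, μ(2) = -1, μ(3) = -1, μ(4) = 0, μ(5) = -1, μ(6) = 1, μ(7) = -1, μ(8) = 0, μ(9) = 0, μ(10) = 1, μ(11) = -1, μ(12) = 0, μ(13) = -1, μ(14) = 1, μ(15) = 1, μ(16) = 0, μ(17) = -1, μ(18) = 0, μ(19) = -1, μ(20) = 0, μ(21) = 1, μ(22) = 1, μ(23) = -1, μ(24) = 0, μ(25) = 0, μ(26) = 1, μ(27) = 0, μ(28) = 0, μ(29) = -1, μ(30) = -1, μ(31) = -1, μ(32) = 0, μ(33) = 1, μ(34) = 1, μ(35) = 1, μ(36) = 0, μ(37) = -1, μ(38) = 1, μ(39) = 1, μ(40) = 0, μ(41) = -1, μ(42) = -1, μ(43) = -1, μ(44) = 0, μ(45) = 0, μ(46) = 1, μ(47) = -1, μ(48) = 0, μ(49) = 0, μ(50) = 0, μ(51) = 1, μ(52) = 0, μ(53) = -1, μ(54) = 0, μ(55) = 1, μ(56) = 0, μ(57) = 1, μ(58) = 1, μ(59) = -1, μ(60) = 0, μ(61) = -1, μ(62) = 1, μ(63) = 0, μ(64) = 0, μ(65) = 1, μ(66) = -1, μ(67) = -1, μ(68) = 0, μ(69) = 1, μ(70) = -1, μ(71) = -1, μ(72) = 0, μ(73) = -1, μ(74) = 1, μ(75) = 0, μ(76) = 0, μ(77) = 1, μ(78) = -1, μ(79) = -1, μ(80) = 0, μ(81) = 0, μ(82) = 1, μ(83) = -1, μ(84) = 0, μ(85) = 1, μ(86) = 1, μ(87) = 1, μ(88) = 0, μ(89) = -1, μ(90) = 0, μ(91) = 1, μ(92) = 0, μ(93) = 1, μ(94) = 1, μ(95) = 1, μ(96) = 0, μ(97) = -1, μ(98) = 0, μ(99) = 0, μ(100) = 0, μ(101) = -1, μ(102) = -1, μ(103) = -1, μ(104) = 0, μ(105) = -1, μ(106) = 1, μ(107) = -1, μ(108) = 0, μ(109) = -1, μ(110) = -1, μ(111) = 1, μ(112) = 0, μ(113) = -1, μ(114) = -1, μ(115) = 1, μ(116) = 0, μ(117) = 0, μ(118) = 1, μ(119) = 1, μ(120) = 0, μ(121) = 0, μ(122) = 1, μ(123) = 1, μ(124) = 0, μ(125) = 0, μ(126) = 0, μ(127) = -1, μ(128) = 0, μ(129) = 1, μ(130) = -1, μ(131) = -1, μ(132) = 0, μ(133) = 1, μ(134) = 1, μ(135) = 0, μ(136) = 0, μ(137) = -1, μ(138) = -1, μ(139) = -1, μ(140) = 0, μ(141) = 1, μ(142) = 1, μ(143) = 1, μ(144) = 0, μ(145) = 1, μ(146) = 1, μ(147) = 0, μ(148) = 0. Summing all 148 values: 1. (Mertens function M(x) = Σ_{n ≤ x} μ(n); on average M(x) should be small (PNT ⟺ M(x) = o(x)).)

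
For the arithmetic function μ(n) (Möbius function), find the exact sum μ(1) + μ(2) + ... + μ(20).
Σ_{n ≤ 20} μ(n) = -3

Compute μ(n) for each 1 ≤ n ≤ 20: μ(1) = 1, μ(2) = -1, μ(3) = -1, μ(4) = 0, μ(5) = -1, μ(6) = 1, μ(7) = -1, μ(8) = 0, μ(9) = 0, μ(10) = 1, μ(11) = -1, μ(12) = 0, μ(13) = -1, μ(14) = 1, μ(15) = 1, μ(16) = 0, μ(17) = -1, μ(18) = 0, μ(19) = -1, μ(20) = 0. Summing all 20 values: -3. (Mertens function M(x) = Σ_{n ≤ x} μ(n); on average M(x) should be small (PNT ⟺ M(x) = o(x)).)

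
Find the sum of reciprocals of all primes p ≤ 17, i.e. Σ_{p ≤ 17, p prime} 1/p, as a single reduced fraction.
Σ 1/p = 716167/510510

π(17) = 7, so the primes ≤ 17 are [2, 3, 5, 7, 11, 13, 17]. Summing 1/p over these primes: 716167/510510 ≈ 1.4028. Mertens estimate ln ln(17) + 0.2615 ≈ 1.3029.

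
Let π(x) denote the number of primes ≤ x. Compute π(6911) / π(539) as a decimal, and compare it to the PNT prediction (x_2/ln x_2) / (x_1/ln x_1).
π(6911)/π(539) = 889/99 ≈ 8.9798;  PNT prediction ≈ 9.1220.

π(539) = 99 and π(6911) = 889, so π(6911)/π(539) ≈ 8.9798. The PNT-predicted ratio is (6911/ln(6911)) / (539/ln(539)) ≈ 9.1220. The two agree to within a few percent, as expected.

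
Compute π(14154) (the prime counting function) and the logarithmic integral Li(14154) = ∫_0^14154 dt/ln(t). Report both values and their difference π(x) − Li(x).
π(14154) = 1666;  Li(14154) ≈ 1688.38;  π(x) − Li(x) ≈ -22.38.

Direct count of primes ≤ 14154 gives π(14154) = 1666. Numerical evaluation of the logarithmic integral gives Li(14154) ≈ 1688.38. The difference π(x) − Li(x) ≈ -22.38 is typically negative for small/moderate x (Li(x) overestimates), though Littlewood's theorem shows this sign changes infinitely often.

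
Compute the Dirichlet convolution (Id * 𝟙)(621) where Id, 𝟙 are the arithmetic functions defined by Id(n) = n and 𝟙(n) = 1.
(Id * 𝟙)(621) = 960

Divisors of 621: [1, 3, 9, 23, 27, 69, 207, 621]. For each d | 621:
  d = 1: Id(1) · 𝟙(621/1) = 1 · 1 = 1
  d = 3: Id(3) · 𝟙(621/3) = 3 · 1 = 3
  d = 9: Id(9) · 𝟙(621/9) = 9 · 1 = 9
  d = 23: Id(23) · 𝟙(621/23) = 23 · 1 = 23
  d = 27: Id(27) · 𝟙(621/27) = 27 · 1 = 27
  d = 69: Id(69) · 𝟙(621/69) = 69 · 1 = 69
  d = 207: Id(207) · 𝟙(621/207) = 207 · 1 = 207
  d = 621: Id(621) · 𝟙(621/621) = 621 · 1 = 621
Summing: (Id * 𝟙)(621) = 1 + 3 + 9 + 23 + 27 + 69 + 207 + 621 = 960.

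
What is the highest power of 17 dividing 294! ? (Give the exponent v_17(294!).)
v_17(294!) = 18

Legendre's formula: v_p(n!) = Σ_{k ≥ 1} ⌊n / p^k⌋. For p = 17, n = 294, the terms are:
  ⌊294/17^1⌋ = ⌊294/17⌋ = 17
  ⌊294/17^2⌋ = ⌊294/289⌋ = 1
(the next term ⌊294/17^3⌋ = 0, terminating the sum). Summing: v_17(294!) = 17 + 1 = 18.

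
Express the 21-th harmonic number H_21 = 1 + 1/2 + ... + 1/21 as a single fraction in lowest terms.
H_21 = 18858053/5173168

Direct summation: H_21 = 1 + 1/2 + ... + 1/21. The least common denominator is lcm(1, ..., 21) = 232792560; over this denominator the numerator is 232792560 + 116396280 + 77597520 + 58198140 + 46558512 + 38798760 + 33256080 + 29099070 + 25865840 + 23279256 + 21162960 + 19399380 + 17907120 + 16628040 + 15519504 + 14549535 + 13693680 + 12932920 + 12252240 + 11639628 + 11085360 = 848612385, so H_21 = 848612385/232792560; reducing by gcd(848612385, 232792560) = 45 gives 18858053/5173168 ≈ 3.64536. (The PNT-adjacent estimate ln(21) + γ ≈ 3.62174 matches within O(1/n).)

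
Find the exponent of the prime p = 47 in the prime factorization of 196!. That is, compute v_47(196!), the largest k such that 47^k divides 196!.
v_47(196!) = 4

Legendre's formula: v_p(n!) = Σ_{k ≥ 1} ⌊n / p^k⌋. For p = 47, n = 196, the terms are:
  ⌊196/47^1⌋ = ⌊196/47⌋ = 4
(the next term ⌊196/47^2⌋ = 0, terminating the sum). Summing: v_47(196!) = 4 = 4.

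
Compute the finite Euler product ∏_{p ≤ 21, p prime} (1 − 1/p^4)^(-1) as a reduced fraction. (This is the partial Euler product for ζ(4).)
∏ = 7064087752265346803/6526834216796160000

The primes p ≤ 21 are [2, 3, 5, 7, 11, 13, 17, 19]. For each prime, (1 − 1/p^4)^(-1) = p^4 / (p^4 − 1). The product is (1 − 1/2^4)^(-1), (1 − 1/3^4)^(-1), (1 − 1/5^4)^(-1), (1 − 1/7^4)^(-1), (1 − 1/11^4)^(-1), (1 − 1/13^4)^(-1), (1 − 1/17^4)^(-1), (1 − 1/19^4)^(-1) = ∏ p^4 / (p^4 − 1) = 7064087752265346803/6526834216796160000.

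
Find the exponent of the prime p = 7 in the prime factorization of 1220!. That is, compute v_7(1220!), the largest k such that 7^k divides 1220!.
v_7(1220!) = 201

Legendre's formula: v_p(n!) = Σ_{k ≥ 1} ⌊n / p^k⌋. For p = 7, n = 1220, the terms are:
  ⌊1220/7^1⌋ = ⌊1220/7⌋ = 174
  ⌊1220/7^2⌋ = ⌊1220/49⌋ = 24
  ⌊1220/7^3⌋ = ⌊1220/343⌋ = 3
(the next term ⌊1220/7^4⌋ = 0, terminating the sum). Summing: v_7(1220!) = 174 + 24 + 3 = 201.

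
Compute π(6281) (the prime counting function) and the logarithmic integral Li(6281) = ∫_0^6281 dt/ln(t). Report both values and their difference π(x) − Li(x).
π(6281) = 817;  Li(6281) ≈ 832.63;  π(x) − Li(x) ≈ -15.63.

Direct count of primes ≤ 6281 gives π(6281) = 817. Numerical evaluation of the logarithmic integral gives Li(6281) ≈ 832.63. The difference π(x) − Li(x) ≈ -15.63 is typically negative for small/moderate x (Li(x) overestimates), though Littlewood's theorem shows this sign changes infinitely often.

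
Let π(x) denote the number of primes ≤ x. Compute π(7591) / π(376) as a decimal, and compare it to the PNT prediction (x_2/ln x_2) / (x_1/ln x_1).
π(7591)/π(376) = 965/74 ≈ 13.0405;  PNT prediction ≈ 13.3985.

π(376) = 74 and π(7591) = 965, so π(7591)/π(376) ≈ 13.0405. The PNT-predicted ratio is (7591/ln(7591)) / (376/ln(376)) ≈ 13.3985. The two agree to within a few percent, as expected.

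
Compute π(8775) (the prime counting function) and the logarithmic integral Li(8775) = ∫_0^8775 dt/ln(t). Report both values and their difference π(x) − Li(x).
π(8775) = 1093;  Li(8775) ≈ 1112.20;  π(x) − Li(x) ≈ -19.20.

Direct count of primes ≤ 8775 gives π(8775) = 1093. Numerical evaluation of the logarithmic integral gives Li(8775) ≈ 1112.20. The difference π(x) − Li(x) ≈ -19.20 is typically negative for small/moderate x (Li(x) overestimates), though Littlewood's theorem shows this sign changes infinitely often.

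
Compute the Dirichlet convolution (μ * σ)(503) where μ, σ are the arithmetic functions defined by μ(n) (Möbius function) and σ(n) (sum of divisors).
(μ * σ)(503) = 503

Divisors of 503: [1, 503]. For each d | 503:
  d = 1: μ(1) · σ(503/1) = 1 · 504 = 504
  d = 503: μ(503) · σ(503/503) = -1 · 1 = -1
Summing: (μ * σ)(503) = 504 + -1 = 503.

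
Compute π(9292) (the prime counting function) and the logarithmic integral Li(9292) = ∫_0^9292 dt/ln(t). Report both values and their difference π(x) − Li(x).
π(9292) = 1150;  Li(9292) ≈ 1168.96;  π(x) − Li(x) ≈ -18.96.

Direct count of primes ≤ 9292 gives π(9292) = 1150. Numerical evaluation of the logarithmic integral gives Li(9292) ≈ 1168.96. The difference π(x) − Li(x) ≈ -18.96 is typically negative for small/moderate x (Li(x) overestimates), though Littlewood's theorem shows this sign changes infinitely often.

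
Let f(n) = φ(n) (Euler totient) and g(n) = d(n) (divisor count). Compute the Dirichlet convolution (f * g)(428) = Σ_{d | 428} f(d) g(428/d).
(φ * d)(428) = 756

Divisors of 428: [1, 2, 4, 107, 214, 428]. For each d | 428:
  d = 1: φ(1) · d(428/1) = 1 · 6 = 6
  d = 2: φ(2) · d(428/2) = 1 · 4 = 4
  d = 4: φ(4) · d(428/4) = 2 · 2 = 4
  d = 107: φ(107) · d(428/107) = 106 · 3 = 318
  d = 214: φ(214) · d(428/214) = 106 · 2 = 212
  d = 428: φ(428) · d(428/428) = 212 · 1 = 212
Summing: (φ * d)(428) = 6 + 4 + 4 + 318 + 212 + 212 = 756.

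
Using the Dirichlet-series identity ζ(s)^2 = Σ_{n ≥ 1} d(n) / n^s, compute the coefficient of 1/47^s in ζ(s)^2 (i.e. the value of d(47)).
d(47) = 2

ζ(s)^2 = (Σ 1/m^s)(Σ 1/k^s). The coefficient of 1/n^s in the product is the number of ordered pairs (m, k) with mk = n, which equals d(n). For n = 47, divisors are [1, 47], so d(47) = 2.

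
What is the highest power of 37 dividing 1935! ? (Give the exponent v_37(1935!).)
v_37(1935!) = 53

Legendre's formula: v_p(n!) = Σ_{k ≥ 1} ⌊n / p^k⌋. For p = 37, n = 1935, the terms are:
  ⌊1935/37^1⌋ = ⌊1935/37⌋ = 52
  ⌊1935/37^2⌋ = ⌊1935/1369⌋ = 1
(the next term ⌊1935/37^3⌋ = 0, terminating the sum). Summing: v_37(1935!) = 52 + 1 = 53.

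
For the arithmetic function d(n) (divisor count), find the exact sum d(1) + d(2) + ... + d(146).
Σ_{n ≤ 146} d(n) = 754

Compute d(n) for each 1 ≤ n ≤ 146: d(1) = 1, d(2) = 2, d(3) = 2, d(4) = 3, d(5) = 2, d(6) = 4, d(7) = 2, d(8) = 4, d(9) = 3, d(10) = 4, d(11) = 2, d(12) = 6, d(13) = 2, d(14) = 4, d(15) = 4, d(16) = 5, d(17) = 2, d(18) = 6, d(19) = 2, d(20) = 6, d(21) = 4, d(22) = 4, d(23) = 2, d(24) = 8, d(25) = 3, d(26) = 4, d(27) = 4, d(28) = 6, d(29) = 2, d(30) = 8, d(31) = 2, d(32) = 6, d(33) = 4, d(34) = 4, d(35) = 4, d(36) = 9, d(37) = 2, d(38) = 4, d(39) = 4, d(40) = 8, d(41) = 2, d(42) = 8, d(43) = 2, d(44) = 6, d(45) = 6, d(46) = 4, d(47) = 2, d(48) = 10, d(49) = 3, d(50) = 6, d(51) = 4, d(52) = 6, d(53) = 2, d(54) = 8, d(55) = 4, d(56) = 8, d(57) = 4, d(58) = 4, d(59) = 2, d(60) = 12, d(61) = 2, d(62) = 4, d(63) = 6, d(64) = 7, d(65) = 4, d(66) = 8, d(67) = 2, d(68) = 6, d(69) = 4, d(70) = 8, d(71) = 2, d(72) = 12, d(73) = 2, d(74) = 4, d(75) = 6, d(76) = 6, d(77) = 4, d(78) = 8, d(79) = 2, d(80) = 10, d(81) = 5, d(82) = 4, d(83) = 2, d(84) = 12, d(85) = 4, d(86) = 4, d(87) = 4, d(88) = 8, d(89) = 2, d(90) = 12, d(91) = 4, d(92) = 6, d(93) = 4, d(94) = 4, d(95) = 4, d(96) = 12, d(97) = 2, d(98) = 6, d(99) = 6, d(100) = 9, d(101) = 2, d(102) = 8, d(103) = 2, d(104) = 8, d(105) = 8, d(106) = 4, d(107) = 2, d(108) = 12, d(109) = 2, d(110) = 8, d(111) = 4, d(112) = 10, d(113) = 2, d(114) = 8, d(115) = 4, d(116) = 6, d(117) = 6, d(118) = 4, d(119) = 4, d(120) = 16, d(121) = 3, d(122) = 4, d(123) = 4, d(124) = 6, d(125) = 4, d(126) = 12, d(127) = 2, d(128) = 8, d(129) = 4, d(130) = 8, d(131) = 2, d(132) = 12, d(133) = 4, d(134) = 4, d(135) = 8, d(136) = 8, d(137) = 2, d(138) = 8, d(139) = 2, d(140) = 12, d(141) = 4, d(142) = 4, d(143) = 4, d(144) = 15, d(145) = 4, d(146) = 4. Summing all 146 values: 754. (Dirichlet's divisor formula: Σ_{n ≤ x} d(n) = x ln(x) + (2γ − 1) x + O(√x). For x = 146, the asymptotic estimate is ≈ 750.15.)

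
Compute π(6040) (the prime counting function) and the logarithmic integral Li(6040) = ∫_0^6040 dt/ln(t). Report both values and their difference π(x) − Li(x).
π(6040) = 787;  Li(6040) ≈ 805.01;  π(x) − Li(x) ≈ -18.01.

Direct count of primes ≤ 6040 gives π(6040) = 787. Numerical evaluation of the logarithmic integral gives Li(6040) ≈ 805.01. The difference π(x) − Li(x) ≈ -18.01 is typically negative for small/moderate x (Li(x) overestimates), though Littlewood's theorem shows this sign changes infinitely often.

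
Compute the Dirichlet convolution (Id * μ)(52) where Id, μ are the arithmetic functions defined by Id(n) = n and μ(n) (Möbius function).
(Id * μ)(52) = 24

Divisors of 52: [1, 2, 4, 13, 26, 52]. For each d | 52:
  d = 1: Id(1) · μ(52/1) = 1 · 0 = 0
  d = 2: Id(2) · μ(52/2) = 2 · 1 = 2
  d = 4: Id(4) · μ(52/4) = 4 · -1 = -4
  d = 13: Id(13) · μ(52/13) = 13 · 0 = 0
  d = 26: Id(26) · μ(52/26) = 26 · -1 = -26
  d = 52: Id(52) · μ(52/52) = 52 · 1 = 52
Summing: (Id * μ)(52) = 0 + 2 + -4 + 0 + -26 + 52 = 24.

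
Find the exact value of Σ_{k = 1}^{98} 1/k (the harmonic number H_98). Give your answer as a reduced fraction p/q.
H_98 = 360264457021270114060513483605065190394007/69720375229712477164533808935312303556800

Direct summation: H_98 = 1 + 1/2 + ... + 1/98. The least common denominator is lcm(1, ..., 98) = 69720375229712477164533808935312303556800; over this denominator the numerator is 69720375229712477164533808935312303556800 + 34860187614856238582266904467656151778400 + 23240125076570825721511269645104101185600 + 17430093807428119291133452233828075889200 + 13944075045942495432906761787062460711360 + 11620062538285412860755634822552050592800 + 9960053604244639594933401276473186222400 + 8715046903714059645566726116914037944600 + 7746708358856941907170423215034700395200 + 6972037522971247716453380893531230355680 + 6338215929973861560412164448664754868800 + 5810031269142706430377817411276025296400 + 5363105786900959781887216071947100273600 + 4980026802122319797466700638236593111200 + 4648025015314165144302253929020820237120 + 4357523451857029822783363058457018972300 + 4101198542924263362619635819724253150400 + 3873354179428470953585211607517350197600 + 3669493433142761956028095207121700187200 + 3486018761485623858226690446765615177840 + 3320017868081546531644467092157728740800 + 3169107964986930780206082224332377434400 + 3031320662161412050631904736317926241600 + 2905015634571353215188908705638012648200 + 2788815009188499086581352357412492142272 + 2681552893450479890943608035973550136800 + 2582236119618980635723474405011566798400 + 2490013401061159898733350319118296555600 + 2404150869990085419466683066734907019200 + 2324012507657082572151126964510410118560 + 2249044362248789585952703514042332372800 + 2178761725928514911391681529228509486150 + 2112738643324620520137388149554918289600 + 2050599271462131681309817909862126575200 + 1992010720848927918986680255294637244480 + 1936677089714235476792605803758675098800 + 1884334465667904788230643484738170366400 + 1834746716571380978014047603560850093600 + 1787701928966986593962405357315700091200 + 1743009380742811929113345223382807588920 + 1700496956822255540598385583788104964800 + 1660008934040773265822233546078864370400 + 1621404075109592492198460672914239617600 + 1584553982493465390103041112166188717200 + 1549341671771388381434084643006940079040 + 1515660331080706025315952368158963120800 + 1483412238930052705628378913517283054400 + 1452507817285676607594454352819006324100 + 1422864800606377084990485896639026603200 + 1394407504594249543290676178706246071136 + 1367066180974754454206545273241417716800 + 1340776446725239945471804017986775068400 + 1315478777919103342727052998779477425600 + 1291118059809490317861737202505783399200 + 1267643185994772312082432889732950973760 + 1245006700530579949366675159559148277800 + 1223164477714253985342698402373900062400 + 1202075434995042709733341533367453509600 + 1181701275079872494314132354835801755200 + 1162006253828541286075563482255205059280 + 1142956970978893068271046048119873828800 + 1124522181124394792976351757021166186400 + 1106672622693848843881489030719242913600 + 1089380862964257455695840764614254743075 + 1072621157380191956377443214389420054720 + 1056369321662310260068694074777459144800 + 1040602615368842942754235954258392590400 + 1025299635731065840654908954931063287600 + 1010440220720470683543968245439308747200 + 996005360424463959493340127647318622240 + 981977115911443340345546604722708500800 + 968338544857117738396302901879337549400 + 955073633283732563897723410072771281600 + 942167232833952394115321742369085183200 + 929605003062833028860450785804164047424 + 917373358285690489007023801780425046800 + 905459418567694508630309206952107838400 + 893850964483493296981202678657850045600 + 882536395312816166639668467535598779200 + 871504690371405964556672611691403794460 + 860745373206326878574491468337188932800 + 850248478411127770299192791894052482400 + 840004520839909363428118179943521729600 + 830004467020386632911116773039432185200 + 820239708584852672523927163944850630080 + 810702037554796246099230336457119808800 + 801383623330028473155561022244969006400 + 792276991246732695051520556083094358600 + 783375002581039069264424819497891051200 + 774670835885694190717042321503470039520 + 766157969557279968841030867421014324800 + 757830165540353012657976184079481560400 + 749681454082929861984234504680777457600 + 741706119465026352814189456758641527200 + 733898686628552391205619041424340037440 + 726253908642838303797227176409503162050 + 718766754945489455304472257065075294400 + 711432400303188542495242948319513301600 = 360264457021270114060513483605065190394007, so H_98 = 360264457021270114060513483605065190394007/69720375229712477164533808935312303556800 (already in lowest terms) ≈ 5.16728. (The PNT-adjacent estimate ln(98) + γ ≈ 5.16218 matches within O(1/n).)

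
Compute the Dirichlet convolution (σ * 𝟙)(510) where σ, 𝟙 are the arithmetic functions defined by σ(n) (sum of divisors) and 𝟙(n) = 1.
(σ * 𝟙)(510) = 2660

Divisors of 510: [1, 2, 3, 5, 6, 10, 15, 17, 30, 34, 51, 85, 102, 170, 255, 510]. For each d | 510:
  d = 1: σ(1) · 𝟙(510/1) = 1 · 1 = 1
  d = 2: σ(2) · 𝟙(510/2) = 3 · 1 = 3
  d = 3: σ(3) · 𝟙(510/3) = 4 · 1 = 4
  d = 5: σ(5) · 𝟙(510/5) = 6 · 1 = 6
  d = 6: σ(6) · 𝟙(510/6) = 12 · 1 = 12
  d = 10: σ(10) · 𝟙(510/10) = 18 · 1 = 18
  d = 15: σ(15) · 𝟙(510/15) = 24 · 1 = 24
  d = 17: σ(17) · 𝟙(510/17) = 18 · 1 = 18
  d = 30: σ(30) · 𝟙(510/30) = 72 · 1 = 72
  d = 34: σ(34) · 𝟙(510/34) = 54 · 1 = 54
  d = 51: σ(51) · 𝟙(510/51) = 72 · 1 = 72
  d = 85: σ(85) · 𝟙(510/85) = 108 · 1 = 108
  d = 102: σ(102) · 𝟙(510/102) = 216 · 1 = 216
  d = 170: σ(170) · 𝟙(510/170) = 324 · 1 = 324
  d = 255: σ(255) · 𝟙(510/255) = 432 · 1 = 432
  d = 510: σ(510) · 𝟙(510/510) = 1296 · 1 = 1296
Summing: (σ * 𝟙)(510) = 1 + 3 + 4 + 6 + 12 + 18 + 24 + 18 + 72 + 54 + 72 + 108 + 216 + 324 + 432 + 1296 = 2660.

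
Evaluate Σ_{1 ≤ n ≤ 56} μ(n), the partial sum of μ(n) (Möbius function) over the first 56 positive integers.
Σ_{n ≤ 56} μ(n) = -2

Compute μ(n) for each 1 ≤ n ≤ 56: μ(1) = 1, μ(2) = -1, μ(3) = -1, μ(4) = 0, μ(5) = -1, μ(6) = 1, μ(7) = -1, μ(8) = 0, μ(9) = 0, μ(10) = 1, μ(11) = -1, μ(12) = 0, μ(13) = -1, μ(14) = 1, μ(15) = 1, μ(16) = 0, μ(17) = -1, μ(18) = 0, μ(19) = -1, μ(20) = 0, μ(21) = 1, μ(22) = 1, μ(23) = -1, μ(24) = 0, μ(25) = 0, μ(26) = 1, μ(27) = 0, μ(28) = 0, μ(29) = -1, μ(30) = -1, μ(31) = -1, μ(32) = 0, μ(33) = 1, μ(34) = 1, μ(35) = 1, μ(36) = 0, μ(37) = -1, μ(38) = 1, μ(39) = 1, μ(40) = 0, μ(41) = -1, μ(42) = -1, μ(43) = -1, μ(44) = 0, μ(45) = 0, μ(46) = 1, μ(47) = -1, μ(48) = 0, μ(49) = 0, μ(50) = 0, μ(51) = 1, μ(52) = 0, μ(53) = -1, μ(54) = 0, μ(55) = 1, μ(56) = 0. Summing all 56 values: -2. (Mertens function M(x) = Σ_{n ≤ x} μ(n); on average M(x) should be small (PNT ⟺ M(x) = o(x)).)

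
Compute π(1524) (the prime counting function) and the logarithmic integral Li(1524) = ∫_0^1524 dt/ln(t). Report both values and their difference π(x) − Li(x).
π(1524) = 241;  Li(1524) ≈ 251.09;  π(x) − Li(x) ≈ -10.09.

Direct count of primes ≤ 1524 gives π(1524) = 241. Numerical evaluation of the logarithmic integral gives Li(1524) ≈ 251.09. The difference π(x) − Li(x) ≈ -10.09 is typically negative for small/moderate x (Li(x) overestimates), though Littlewood's theorem shows this sign changes infinitely often.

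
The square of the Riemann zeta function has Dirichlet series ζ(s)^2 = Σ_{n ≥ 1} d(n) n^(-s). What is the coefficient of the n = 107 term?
d(107) = 2

ζ(s)^2 = (Σ 1/m^s)(Σ 1/k^s). The coefficient of 1/n^s in the product is the number of ordered pairs (m, k) with mk = n, which equals d(n). For n = 107, divisors are [1, 107], so d(107) = 2.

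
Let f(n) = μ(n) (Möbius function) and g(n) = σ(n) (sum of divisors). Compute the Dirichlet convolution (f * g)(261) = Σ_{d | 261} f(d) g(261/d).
(μ * σ)(261) = 261

Divisors of 261: [1, 3, 9, 29, 87, 261]. For each d | 261:
  d = 1: μ(1) · σ(261/1) = 1 · 390 = 390
  d = 3: μ(3) · σ(261/3) = -1 · 120 = -120
  d = 9: μ(9) · σ(261/9) = 0 · 30 = 0
  d = 29: μ(29) · σ(261/29) = -1 · 13 = -13
  d = 87: μ(87) · σ(261/87) = 1 · 4 = 4
  d = 261: μ(261) · σ(261/261) = 0 · 1 = 0
Summing: (μ * σ)(261) = 390 + -120 + 0 + -13 + 4 + 0 = 261.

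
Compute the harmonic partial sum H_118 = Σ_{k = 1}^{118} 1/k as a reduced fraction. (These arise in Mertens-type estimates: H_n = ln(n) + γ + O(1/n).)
H_118 = 93018884434841482250701215017315081260434614082769/17379782769567790172972927968296006432665936992320

Direct summation: H_118 = 1 + 1/2 + ... + 1/118. The least common denominator is lcm(1, ..., 118) = 955888052326228459513511038256280353796626534577600; over this denominator the numerator is 955888052326228459513511038256280353796626534577600 + 477944026163114229756755519128140176898313267288800 + 318629350775409486504503679418760117932208844859200 + 238972013081557114878377759564070088449156633644400 + 191177610465245691902702207651256070759325306915520 + 159314675387704743252251839709380058966104422429600 + 136555436046604065644787291179468621970946647796800 + 119486006540778557439188879782035044224578316822200 + 106209783591803162168167893139586705977402948286400 + 95588805232622845951351103825628035379662653457760 + 86898913847838950864864639841480032163329684961600 + 79657337693852371626125919854690029483052211214800 + 73529850178940650731808541404329257984355887275200 + 68277718023302032822393645589734310985473323898400 + 63725870155081897300900735883752023586441768971840 + 59743003270389278719594439891017522112289158411100 + 56228708960366379971383002250369432576272149092800 + 53104891795901581084083946569793352988701474143200 + 50309897490854129448079528329277913357717186030400 + 47794402616311422975675551912814017689831326728880 + 45518478682201355214929097059822873990315549265600 + 43449456923919475432432319920740016081664842480800 + 41560350101140367804935262532881754512896805851200 + 39828668846926185813062959927345014741526105607400 + 38235522093049138380540441530251214151865061383104 + 36764925089470325365904270702164628992177943637600 + 35403261197267720722722631046528901992467649428800 + 34138859011651016411196822794867155492736661949200 + 32961656976766498603914173732975184613676777054400 + 31862935077540948650450367941876011793220884485920 + 30835098462136401919790678653428398509568597889600 + 29871501635194639359797219945508761056144579205550 + 28966304615946316954954879947160010721109894987200 + 28114354480183189985691501125184716288136074546400 + 27311087209320813128957458235893724394189329559360 + 26552445897950790542041973284896676494350737071600 + 25834812225033201608473271304223793345854771204800 + 25154948745427064724039764164638956678858593015200 + 24509950059646883577269513801443085994785295758400 + 23897201308155711487837775956407008844915663364440 + 23314342739664108768622220445275130580405525233600 + 22759239341100677607464548529911436995157774632800 + 22229954705261126965430489261773961716200617083200 + 21724728461959737716216159960370008040832421240400 + 21241956718360632433633578627917341195480589657280 + 20780175050570183902467631266440877256448402925600 + 20338043666515499138585341239495326676523968820800 + 19914334423463092906531479963672507370763052803700 + 19507919435229152234969613025638374567278092542400 + 19117761046524569190270220765125607075932530691552 + 18742902986788793323794334083456477525424049697600 + 18382462544735162682952135351082314496088971818800 + 18035623628796763387047378080307176486728802539200 + 17701630598633860361361315523264450996233824714400 + 17379782769567790172972927968296006432665936992320 + 17069429505825508205598411397433577746368330974600 + 16769965830284709816026509443092637785905728676800 + 16480828488383249301957086866487592306838388527200 + 16201492412308956940906966750106446674519093806400 + 15931467538770474325225183970938005896610442242960 + 15670295939774237041205098987807874652403713681600 + 15417549231068200959895339326714199254784298944800 + 15172826227400451738309699019940957996771849755200 + 14935750817597319679898609972754380528072289602775 + 14705970035788130146361708280865851596871177455040 + 14483152307973158477477439973580005360554947493600 + 14266985855615350141992702063526572444725769172800 + 14057177240091594992845750562592358144068037273200 + 13853450033713455934978420844293918170965601950400 + 13655543604660406564478729117946862197094664779680 + 13463212004594767035401563919102540194318683585600 + 13276222948975395271020986642448338247175368535800 + 13094356881181211774157685455565484298583925131200 + 12917406112516600804236635652111896672927385602400 + 12745174031016379460180147176750404717288353794368 + 12577474372713532362019882082319478339429296507600 + 12414130549691278694980662834497147451904240708800 + 12254975029823441788634756900721542997392647879200 + 12099848763623145057133051117168105744261095374400 + 11948600654077855743918887978203504422457831682220 + 11801087065755906907574210348842967330822549809600 + 11657171369832054384311110222637565290202762616800 + 11516723522002752524259169135617835587911163067200 + 11379619670550338803732274264955718497578887316400 + 11245741792073275994276600450073886515254429818560 + 11114977352630563482715244630886980858100308541600 + 10987218992255499534638057910991728204558925684800 + 10862364230979868858108079980185004020416210620200 + 10740315194676724264196753238834610716816028478400 + 10620978359180316216816789313958670597740294828640 + 10504264311277235818829791629189893997765126753600 + 10390087525285091951233815633220438628224201462800 + 10278366154045467306596892884476132836522865963200 + 10169021833257749569292670619747663338261984410400 + 10061979498170825889615905665855582671543437206080 + 9957167211731546453265739981836253685381526401850 + 9854516003363179994984649878930725296872438500800 + 9753959717614576117484806512819187283639046271200 + 9655434871982105651651626649053336907036631662400 + 9558880523262284595135110382562803537966265345776 + 9464238141843846133797138992636439146501252817600 + 9371451493394396661897167041728238762712024848800 + 9280466527439111257412728526760003434918704219200 + 9191231272367581341476067675541157248044485909400 + 9103695736440271042985819411964574798063109853120 + 9017811814398381693523689040153588243364401269600 + 8933533199310546350593561105198881811183425556800 + 8850815299316930180680657761632225498116912357200 + 8769615158956224399206523286754865631161711326400 + 8689891384783895086486463984148003216332968496160 + 8611604075011067202824423768074597781951590401600 + 8534714752912754102799205698716788873184165487300 + 8459186303771933270031071135011330564571916235200 + 8384982915142354908013254721546318892952864338400 + 8312070020228073560987052506576350902579361170240 + 8240414244191624650978543433243796153419194263600 + 8169983353215627859089837933814361998261765252800 + 8100746206154478470453483375053223337259546903200 = 5116038643916281523788566825952329469323903774552295, so H_118 = 5116038643916281523788566825952329469323903774552295/955888052326228459513511038256280353796626534577600; reducing by gcd(5116038643916281523788566825952329469323903774552295, 955888052326228459513511038256280353796626534577600) = 55 gives 93018884434841482250701215017315081260434614082769/17379782769567790172972927968296006432665936992320 ≈ 5.35213. (The PNT-adjacent estimate ln(118) + γ ≈ 5.34790 matches within O(1/n).)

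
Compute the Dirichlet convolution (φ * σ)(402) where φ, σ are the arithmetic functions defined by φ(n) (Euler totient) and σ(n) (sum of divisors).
(φ * σ)(402) = 3216

Divisors of 402: [1, 2, 3, 6, 67, 134, 201, 402]. For each d | 402:
  d = 1: φ(1) · σ(402/1) = 1 · 816 = 816
  d = 2: φ(2) · σ(402/2) = 1 · 272 = 272
  d = 3: φ(3) · σ(402/3) = 2 · 204 = 408
  d = 6: φ(6) · σ(402/6) = 2 · 68 = 136
  d = 67: φ(67) · σ(402/67) = 66 · 12 = 792
  d = 134: φ(134) · σ(402/134) = 66 · 4 = 264
  d = 201: φ(201) · σ(402/201) = 132 · 3 = 396
  d = 402: φ(402) · σ(402/402) = 132 · 1 = 132
Summing: (φ * σ)(402) = 816 + 272 + 408 + 136 + 792 + 264 + 396 + 132 = 3216.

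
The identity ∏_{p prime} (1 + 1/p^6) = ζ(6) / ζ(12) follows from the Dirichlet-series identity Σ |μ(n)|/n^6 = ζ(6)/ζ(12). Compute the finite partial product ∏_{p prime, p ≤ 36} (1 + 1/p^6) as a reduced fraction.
∏ = 27817995139941732182652708678753385001734002671757520/27350499395438163022926501194256392285250955967934357

The primes p ≤ 36 are [2, 3, 5, 7, 11, 13, 17, 19, 23, 29, 31]. For each, (1 + 1/p^6) = (p^6 + 1)/p^6. Multiplying these fractions over p ∈ [2, 3, 5, 7, 11, 13, 17, 19, 23, 29, 31] gives 27817995139941732182652708678753385001734002671757520/27350499395438163022926501194256392285250955967934357. (In the limit P → ∞ this tends to ζ(6)/ζ(12).)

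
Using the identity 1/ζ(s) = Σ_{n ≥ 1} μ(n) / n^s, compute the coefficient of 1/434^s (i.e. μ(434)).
μ(434) = -1

Factor n = 434 = 2 · 7 · 31. μ(n) = 0 if any exponent ≥ 2 (not squarefree); otherwise μ(n) = (−1)^{ω(n)} where ω(n) is the number of distinct prime factors. Applying: μ(434) = -1.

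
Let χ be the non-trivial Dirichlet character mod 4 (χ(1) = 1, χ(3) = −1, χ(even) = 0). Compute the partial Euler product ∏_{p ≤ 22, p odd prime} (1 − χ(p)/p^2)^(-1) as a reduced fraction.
∏ = 14933966047/16280616960

The odd primes p ≤ 22 are [3, 5, 7, 11, 13, 17, 19]. For each, χ(p) = 1 if p ≡ 1 mod 4, χ(p) = −1 if p ≡ 3 mod 4. Taking (1 − χ(p)/p^2)^(-1) = p^2/(p^2 − χ(p)): (1 − (-1)/3^2)^(-1) · (1 − (1)/5^2)^(-1) · (1 − (-1)/7^2)^(-1) · (1 − (-1)/11^2)^(-1) · (1 − (1)/13^2)^(-1) · (1 − (1)/17^2)^(-1) · (1 − (-1)/19^2)^(-1) = 14933966047/16280616960.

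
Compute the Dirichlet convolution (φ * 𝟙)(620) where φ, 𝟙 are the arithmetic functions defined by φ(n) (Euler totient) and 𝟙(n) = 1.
(φ * 𝟙)(620) = 620

Divisors of 620: [1, 2, 4, 5, 10, 20, 31, 62, 124, 155, 310, 620]. For each d | 620:
  d = 1: φ(1) · 𝟙(620/1) = 1 · 1 = 1
  d = 2: φ(2) · 𝟙(620/2) = 1 · 1 = 1
  d = 4: φ(4) · 𝟙(620/4) = 2 · 1 = 2
  d = 5: φ(5) · 𝟙(620/5) = 4 · 1 = 4
  d = 10: φ(10) · 𝟙(620/10) = 4 · 1 = 4
  d = 20: φ(20) · 𝟙(620/20) = 8 · 1 = 8
  d = 31: φ(31) · 𝟙(620/31) = 30 · 1 = 30
  d = 62: φ(62) · 𝟙(620/62) = 30 · 1 = 30
  d = 124: φ(124) · 𝟙(620/124) = 60 · 1 = 60
  d = 155: φ(155) · 𝟙(620/155) = 120 · 1 = 120
  d = 310: φ(310) · 𝟙(620/310) = 120 · 1 = 120
  d = 620: φ(620) · 𝟙(620/620) = 240 · 1 = 240
Summing: (φ * 𝟙)(620) = 1 + 1 + 2 + 4 + 4 + 8 + 30 + 30 + 60 + 120 + 120 + 240 = 620.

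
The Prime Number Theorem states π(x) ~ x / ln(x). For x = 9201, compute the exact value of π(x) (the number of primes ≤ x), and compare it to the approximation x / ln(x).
π(9201) = 1140;  x/ln(x) ≈ 1008.10;  relative error ≈ 11.57%.

Directly count primes up to 9201: π(9201) = 1140. The PNT approximation gives 9201/ln(9201) ≈ 9201/9.12707 ≈ 1008.10. Relative error (π(x) − x/ln(x)) / π(x) ≈ 11.57%; the approximation is known to undercount slightly (Li(x) is a better estimate).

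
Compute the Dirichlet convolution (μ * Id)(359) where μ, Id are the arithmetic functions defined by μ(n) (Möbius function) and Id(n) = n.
(μ * Id)(359) = 358

Divisors of 359: [1, 359]. For each d | 359:
  d = 1: μ(1) · Id(359/1) = 1 · 359 = 359
  d = 359: μ(359) · Id(359/359) = -1 · 1 = -1
Summing: (μ * Id)(359) = 359 + -1 = 358.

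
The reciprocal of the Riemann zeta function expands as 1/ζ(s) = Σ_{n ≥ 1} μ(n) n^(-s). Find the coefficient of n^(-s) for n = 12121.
μ(12121) = -1

Factor n = 12121 = 17 · 23 · 31. μ(n) = 0 if any exponent ≥ 2 (not squarefree); otherwise μ(n) = (−1)^{ω(n)} where ω(n) is the number of distinct prime factors. Applying: μ(12121) = -1.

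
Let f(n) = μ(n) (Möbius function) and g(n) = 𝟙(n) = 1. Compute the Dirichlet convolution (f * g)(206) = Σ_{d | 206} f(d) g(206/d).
(μ * 𝟙)(206) = 0

Divisors of 206: [1, 2, 103, 206]. For each d | 206:
  d = 1: μ(1) · 𝟙(206/1) = 1 · 1 = 1
  d = 2: μ(2) · 𝟙(206/2) = -1 · 1 = -1
  d = 103: μ(103) · 𝟙(206/103) = -1 · 1 = -1
  d = 206: μ(206) · 𝟙(206/206) = 1 · 1 = 1
Summing: (μ * 𝟙)(206) = 1 + -1 + -1 + 1 = 0.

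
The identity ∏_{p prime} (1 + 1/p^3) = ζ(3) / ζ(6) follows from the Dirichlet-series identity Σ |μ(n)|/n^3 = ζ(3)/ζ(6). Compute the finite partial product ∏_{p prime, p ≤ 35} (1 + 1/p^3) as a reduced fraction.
∏ = 123276368443014873612288/104343309932640260237195

The primes p ≤ 35 are [2, 3, 5, 7, 11, 13, 17, 19, 23, 29, 31]. For each, (1 + 1/p^3) = (p^3 + 1)/p^3. Multiplying these fractions over p ∈ [2, 3, 5, 7, 11, 13, 17, 19, 23, 29, 31] gives 123276368443014873612288/104343309932640260237195. (In the limit P → ∞ this tends to ζ(3)/ζ(6).)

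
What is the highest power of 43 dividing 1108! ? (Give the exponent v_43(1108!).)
v_43(1108!) = 25

Legendre's formula: v_p(n!) = Σ_{k ≥ 1} ⌊n / p^k⌋. For p = 43, n = 1108, the terms are:
  ⌊1108/43^1⌋ = ⌊1108/43⌋ = 25
(the next term ⌊1108/43^2⌋ = 0, terminating the sum). Summing: v_43(1108!) = 25 = 25.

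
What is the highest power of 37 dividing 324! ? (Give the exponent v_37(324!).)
v_37(324!) = 8

Legendre's formula: v_p(n!) = Σ_{k ≥ 1} ⌊n / p^k⌋. For p = 37, n = 324, the terms are:
  ⌊324/37^1⌋ = ⌊324/37⌋ = 8
(the next term ⌊324/37^2⌋ = 0, terminating the sum). Summing: v_37(324!) = 8 = 8.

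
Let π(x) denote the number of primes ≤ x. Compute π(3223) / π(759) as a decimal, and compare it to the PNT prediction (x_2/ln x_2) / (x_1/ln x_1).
π(3223)/π(759) = 456/134 ≈ 3.4030;  PNT prediction ≈ 3.4862.

π(759) = 134 and π(3223) = 456, so π(3223)/π(759) ≈ 3.4030. The PNT-predicted ratio is (3223/ln(3223)) / (759/ln(759)) ≈ 3.4862. The two agree to within a few percent, as expected.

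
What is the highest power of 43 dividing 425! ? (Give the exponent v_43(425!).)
v_43(425!) = 9

Legendre's formula: v_p(n!) = Σ_{k ≥ 1} ⌊n / p^k⌋. For p = 43, n = 425, the terms are:
  ⌊425/43^1⌋ = ⌊425/43⌋ = 9
(the next term ⌊425/43^2⌋ = 0, terminating the sum). Summing: v_43(425!) = 9 = 9.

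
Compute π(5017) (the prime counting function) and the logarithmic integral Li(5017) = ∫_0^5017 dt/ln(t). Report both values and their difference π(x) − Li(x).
π(5017) = 672;  Li(5017) ≈ 686.28;  π(x) − Li(x) ≈ -14.28.

Direct count of primes ≤ 5017 gives π(5017) = 672. Numerical evaluation of the logarithmic integral gives Li(5017) ≈ 686.28. The difference π(x) − Li(x) ≈ -14.28 is typically negative for small/moderate x (Li(x) overestimates), though Littlewood's theorem shows this sign changes infinitely often.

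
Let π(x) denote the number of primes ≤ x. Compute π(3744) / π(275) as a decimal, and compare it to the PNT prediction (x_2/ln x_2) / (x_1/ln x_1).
π(3744)/π(275) = 522/58 ≈ 9.0000;  PNT prediction ≈ 9.2940.

π(275) = 58 and π(3744) = 522, so π(3744)/π(275) ≈ 9.0000. The PNT-predicted ratio is (3744/ln(3744)) / (275/ln(275)) ≈ 9.2940. The two agree to within a few percent, as expected.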